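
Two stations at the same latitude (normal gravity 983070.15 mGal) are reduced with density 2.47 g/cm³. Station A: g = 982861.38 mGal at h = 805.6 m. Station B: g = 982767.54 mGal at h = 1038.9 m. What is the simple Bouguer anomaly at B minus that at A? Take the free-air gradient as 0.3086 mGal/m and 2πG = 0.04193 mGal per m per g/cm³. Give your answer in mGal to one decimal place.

Δg_SB(A) = 982861.38 − 983070.15 + 0.3086×805.6 − 0.04193×2.47×805.6 = -43.60 mGal
Δg_SB(B) = 982767.54 − 983070.15 + 0.3086×1038.9 − 0.04193×2.47×1038.9 = -89.60 mGal
Difference = -89.60 − (-43.60) = -46.00 mGal

-46.0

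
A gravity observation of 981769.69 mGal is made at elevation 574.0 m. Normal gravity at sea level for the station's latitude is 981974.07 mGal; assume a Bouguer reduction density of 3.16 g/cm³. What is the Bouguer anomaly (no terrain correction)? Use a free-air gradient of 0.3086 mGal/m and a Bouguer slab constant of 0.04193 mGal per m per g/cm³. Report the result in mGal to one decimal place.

Free-air correction = 0.3086 × 574.0 = 177.14 mGal
Free-air anomaly = 981769.69 − 981974.07 + (177.14) = -27.24 mGal
Bouguer slab correction = 0.04193 × 3.16 × 574.0 = 76.05 mGal
Simple Bouguer anomaly = -27.24 − (76.05) = -103.29 mGal

-103.3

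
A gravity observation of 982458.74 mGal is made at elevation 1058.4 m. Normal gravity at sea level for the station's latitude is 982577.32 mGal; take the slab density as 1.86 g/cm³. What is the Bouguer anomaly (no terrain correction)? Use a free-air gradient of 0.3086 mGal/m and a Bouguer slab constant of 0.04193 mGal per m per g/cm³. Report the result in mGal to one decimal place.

Free-air correction = 0.3086 × 1058.4 = 326.62 mGal
Free-air anomaly = 982458.74 − 982577.32 + (326.62) = 208.04 mGal
Bouguer slab correction = 0.04193 × 1.86 × 1058.4 = 82.54 mGal
Simple Bouguer anomaly = 208.04 − (82.54) = 125.50 mGal

125.5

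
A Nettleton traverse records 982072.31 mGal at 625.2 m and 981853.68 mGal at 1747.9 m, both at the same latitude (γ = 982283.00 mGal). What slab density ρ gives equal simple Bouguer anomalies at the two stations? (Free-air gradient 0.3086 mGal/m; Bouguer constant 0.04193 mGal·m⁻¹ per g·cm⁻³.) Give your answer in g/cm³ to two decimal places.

Δg_obs = 981853.68 − 982072.31 = -218.63 mGal over Δh = 1747.9 − 625.2 = 1122.7 m
Equal Bouguer anomalies ⇒ Δg_obs + (0.3086 − 0.04193ρ)·Δh = 0
0.3086 − 0.04193ρ = −Δg_obs/Δh = 0.19474
ρ = (0.3086 − 0.19474) / 0.04193 = 2.72 g/cm³

2.72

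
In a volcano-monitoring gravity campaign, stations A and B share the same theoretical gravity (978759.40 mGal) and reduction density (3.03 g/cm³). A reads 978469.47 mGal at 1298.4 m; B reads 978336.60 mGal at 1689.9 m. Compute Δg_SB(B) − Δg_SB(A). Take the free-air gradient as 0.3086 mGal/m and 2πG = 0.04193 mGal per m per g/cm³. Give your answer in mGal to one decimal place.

-61.8

Δg_SB(A) = 978469.47 − 978759.40 + 0.3086×1298.4 − 0.04193×3.03×1298.4 = -54.20 mGal
Δg_SB(B) = 978336.60 − 978759.40 + 0.3086×1689.9 − 0.04193×3.03×1689.9 = -116.00 mGal
Difference = -116.00 − (-54.20) = -61.80 mGal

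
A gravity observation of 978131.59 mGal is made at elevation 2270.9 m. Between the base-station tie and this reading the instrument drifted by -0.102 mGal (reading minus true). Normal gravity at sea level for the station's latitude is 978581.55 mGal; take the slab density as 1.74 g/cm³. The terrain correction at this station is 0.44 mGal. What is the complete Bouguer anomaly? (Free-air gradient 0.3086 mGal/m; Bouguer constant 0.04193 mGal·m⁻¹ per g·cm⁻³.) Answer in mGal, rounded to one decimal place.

Drift-corrected reading = 978131.59 − (-0.102) = 978131.692 mGal
Free-air correction = 0.3086 × 2270.9 = 700.80 mGal
Free-air anomaly = 978131.692 − 978581.55 + (700.80) = 250.942 mGal
Bouguer slab correction = 0.04193 × 1.74 × 2270.9 = 165.68 mGal
Simple Bouguer anomaly = 250.942 − (165.68) = 85.262 mGal
Complete Bouguer anomaly = 85.262 + 0.44 = 85.702 mGal

85.7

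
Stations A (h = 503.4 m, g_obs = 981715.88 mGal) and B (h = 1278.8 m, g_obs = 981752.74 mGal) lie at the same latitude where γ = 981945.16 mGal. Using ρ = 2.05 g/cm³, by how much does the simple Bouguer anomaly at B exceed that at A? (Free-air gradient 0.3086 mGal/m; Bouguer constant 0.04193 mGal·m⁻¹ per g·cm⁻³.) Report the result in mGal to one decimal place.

209.5

Δg_SB(A) = 981715.88 − 981945.16 + 0.3086×503.4 − 0.04193×2.05×503.4 = -117.20 mGal
Δg_SB(B) = 981752.74 − 981945.16 + 0.3086×1278.8 − 0.04193×2.05×1278.8 = 92.30 mGal
Difference = 92.30 − (-117.20) = 209.50 mGal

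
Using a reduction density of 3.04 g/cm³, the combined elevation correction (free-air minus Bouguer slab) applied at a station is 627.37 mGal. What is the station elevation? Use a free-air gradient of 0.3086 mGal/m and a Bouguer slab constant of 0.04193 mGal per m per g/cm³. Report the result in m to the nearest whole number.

3464

Combined gradient = 0.3086 − 0.04193 × 3.04 = 0.1811328 mGal/m
h = 627.37 / 0.1811328 = 3463.59 m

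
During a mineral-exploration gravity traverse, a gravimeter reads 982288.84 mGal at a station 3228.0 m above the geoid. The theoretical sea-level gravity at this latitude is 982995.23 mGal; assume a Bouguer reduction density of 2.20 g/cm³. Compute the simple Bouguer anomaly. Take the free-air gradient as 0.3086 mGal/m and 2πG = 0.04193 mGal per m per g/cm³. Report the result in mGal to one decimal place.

Free-air correction = 0.3086 × 3228.0 = 996.16 mGal
Free-air anomaly = 982288.84 − 982995.23 + (996.16) = 289.77 mGal
Bouguer slab correction = 0.04193 × 2.20 × 3228.0 = 297.77 mGal
Simple Bouguer anomaly = 289.77 − (297.77) = -8.00 mGal

-8.0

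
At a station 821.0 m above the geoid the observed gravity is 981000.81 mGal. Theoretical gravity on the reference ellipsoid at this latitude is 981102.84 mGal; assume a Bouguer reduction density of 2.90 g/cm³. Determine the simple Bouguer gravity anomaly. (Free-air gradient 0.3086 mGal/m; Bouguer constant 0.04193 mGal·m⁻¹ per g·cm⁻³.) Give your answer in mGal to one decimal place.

51.5

Free-air correction = 0.3086 × 821.0 = 253.36 mGal
Free-air anomaly = 981000.81 − 981102.84 + (253.36) = 151.33 mGal
Bouguer slab correction = 0.04193 × 2.90 × 821.0 = 99.83 mGal
Simple Bouguer anomaly = 151.33 − (99.83) = 51.50 mGal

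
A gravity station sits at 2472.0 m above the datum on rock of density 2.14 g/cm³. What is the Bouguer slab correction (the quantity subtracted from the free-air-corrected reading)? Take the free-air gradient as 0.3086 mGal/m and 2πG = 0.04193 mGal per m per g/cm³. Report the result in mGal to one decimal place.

Bouguer slab correction = 0.04193 × 2.14 × 2472.0 = 221.8 mGal

221.8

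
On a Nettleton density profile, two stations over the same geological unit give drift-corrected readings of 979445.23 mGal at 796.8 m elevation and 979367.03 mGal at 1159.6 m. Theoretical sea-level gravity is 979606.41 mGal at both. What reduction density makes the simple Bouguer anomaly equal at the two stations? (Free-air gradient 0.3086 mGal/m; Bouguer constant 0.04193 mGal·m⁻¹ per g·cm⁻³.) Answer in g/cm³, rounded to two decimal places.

Δg_obs = 979367.03 − 979445.23 = -78.20 mGal over Δh = 1159.6 − 796.8 = 362.8 m
Equal Bouguer anomalies ⇒ Δg_obs + (0.3086 − 0.04193ρ)·Δh = 0
0.3086 − 0.04193ρ = −Δg_obs/Δh = 0.21555
ρ = (0.3086 − 0.21555) / 0.04193 = 2.22 g/cm³

2.22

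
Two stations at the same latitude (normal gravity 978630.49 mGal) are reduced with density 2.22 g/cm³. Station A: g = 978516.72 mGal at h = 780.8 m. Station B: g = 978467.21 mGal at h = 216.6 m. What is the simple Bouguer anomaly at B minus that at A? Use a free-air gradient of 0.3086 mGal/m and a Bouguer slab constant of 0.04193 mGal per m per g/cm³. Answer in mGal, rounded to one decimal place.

-171.1

Δg_SB(A) = 978516.72 − 978630.49 + 0.3086×780.8 − 0.04193×2.22×780.8 = 54.50 mGal
Δg_SB(B) = 978467.21 − 978630.49 + 0.3086×216.6 − 0.04193×2.22×216.6 = -116.60 mGal
Difference = -116.60 − (54.50) = -171.10 mGal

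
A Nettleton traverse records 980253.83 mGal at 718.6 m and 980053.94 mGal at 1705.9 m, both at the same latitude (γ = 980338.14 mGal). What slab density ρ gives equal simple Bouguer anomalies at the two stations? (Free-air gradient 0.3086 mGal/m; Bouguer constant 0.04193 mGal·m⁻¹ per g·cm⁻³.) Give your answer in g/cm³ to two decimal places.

Δg_obs = 980053.94 − 980253.83 = -199.89 mGal over Δh = 1705.9 − 718.6 = 987.3 m
Equal Bouguer anomalies ⇒ Δg_obs + (0.3086 − 0.04193ρ)·Δh = 0
0.3086 − 0.04193ρ = −Δg_obs/Δh = 0.20246
ρ = (0.3086 − 0.20246) / 0.04193 = 2.53 g/cm³

2.53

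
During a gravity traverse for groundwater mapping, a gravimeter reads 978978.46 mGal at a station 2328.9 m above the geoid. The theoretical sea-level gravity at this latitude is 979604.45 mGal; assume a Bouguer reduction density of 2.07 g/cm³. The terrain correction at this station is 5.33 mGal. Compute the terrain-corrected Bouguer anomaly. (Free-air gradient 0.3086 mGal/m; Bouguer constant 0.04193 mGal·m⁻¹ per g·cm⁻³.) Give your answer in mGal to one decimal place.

Free-air correction = 0.3086 × 2328.9 = 718.70 mGal
Free-air anomaly = 978978.46 − 979604.45 + (718.70) = 92.71 mGal
Bouguer slab correction = 0.04193 × 2.07 × 2328.9 = 202.14 mGal
Simple Bouguer anomaly = 92.71 − (202.14) = -109.43 mGal
Complete Bouguer anomaly = -109.43 + 5.33 = -104.10 mGal

-104.1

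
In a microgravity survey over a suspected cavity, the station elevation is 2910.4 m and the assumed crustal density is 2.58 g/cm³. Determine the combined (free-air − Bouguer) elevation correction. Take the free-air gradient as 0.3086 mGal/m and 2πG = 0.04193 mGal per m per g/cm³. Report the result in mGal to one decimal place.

583.3

Combined gradient = 0.3086 − 0.04193 × 2.58 = 0.2004206 mGal/m
Combined elevation correction = 0.2004206 × 2910.4 = 583.3 mGal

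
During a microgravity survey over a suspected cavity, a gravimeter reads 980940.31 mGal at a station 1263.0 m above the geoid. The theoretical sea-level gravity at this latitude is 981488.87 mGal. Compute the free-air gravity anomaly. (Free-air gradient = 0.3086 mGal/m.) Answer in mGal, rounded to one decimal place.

Free-air correction = 0.3086 × 1263.0 = 389.76 mGal
Free-air anomaly = 980940.31 − 981488.87 + (389.76) = -158.80 mGal

-158.8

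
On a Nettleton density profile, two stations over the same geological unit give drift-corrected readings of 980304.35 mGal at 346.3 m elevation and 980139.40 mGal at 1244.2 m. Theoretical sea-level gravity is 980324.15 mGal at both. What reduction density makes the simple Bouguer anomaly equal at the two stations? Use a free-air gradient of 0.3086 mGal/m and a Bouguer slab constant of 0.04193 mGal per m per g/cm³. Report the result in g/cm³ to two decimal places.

Δg_obs = 980139.40 − 980304.35 = -164.95 mGal over Δh = 1244.2 − 346.3 = 897.9 m
Equal Bouguer anomalies ⇒ Δg_obs + (0.3086 − 0.04193ρ)·Δh = 0
0.3086 − 0.04193ρ = −Δg_obs/Δh = 0.18371
ρ = (0.3086 − 0.18371) / 0.04193 = 2.98 g/cm³

2.98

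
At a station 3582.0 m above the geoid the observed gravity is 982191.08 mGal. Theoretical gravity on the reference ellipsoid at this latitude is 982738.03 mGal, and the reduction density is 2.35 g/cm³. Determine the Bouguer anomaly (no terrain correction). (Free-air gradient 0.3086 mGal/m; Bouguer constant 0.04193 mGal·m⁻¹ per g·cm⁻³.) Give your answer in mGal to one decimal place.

205.5

Free-air correction = 0.3086 × 3582.0 = 1105.41 mGal
Free-air anomaly = 982191.08 − 982738.03 + (1105.41) = 558.46 mGal
Bouguer slab correction = 0.04193 × 2.35 × 3582.0 = 352.95 mGal
Simple Bouguer anomaly = 558.46 − (352.95) = 205.51 mGal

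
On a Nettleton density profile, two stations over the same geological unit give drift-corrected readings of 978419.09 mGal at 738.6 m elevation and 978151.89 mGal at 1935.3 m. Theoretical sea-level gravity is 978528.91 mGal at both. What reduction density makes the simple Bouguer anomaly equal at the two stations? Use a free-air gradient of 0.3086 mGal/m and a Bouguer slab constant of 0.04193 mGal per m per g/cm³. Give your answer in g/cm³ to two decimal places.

2.03

Δg_obs = 978151.89 − 978419.09 = -267.20 mGal over Δh = 1935.3 − 738.6 = 1196.7 m
Equal Bouguer anomalies ⇒ Δg_obs + (0.3086 − 0.04193ρ)·Δh = 0
0.3086 − 0.04193ρ = −Δg_obs/Δh = 0.22328
ρ = (0.3086 − 0.22328) / 0.04193 = 2.03 g/cm³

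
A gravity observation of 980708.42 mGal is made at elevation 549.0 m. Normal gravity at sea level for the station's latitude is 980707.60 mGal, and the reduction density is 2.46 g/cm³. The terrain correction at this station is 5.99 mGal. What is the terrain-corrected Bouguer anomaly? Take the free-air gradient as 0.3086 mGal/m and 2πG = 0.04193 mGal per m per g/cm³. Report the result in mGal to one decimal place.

Free-air correction = 0.3086 × 549.0 = 169.42 mGal
Free-air anomaly = 980708.42 − 980707.60 + (169.42) = 170.24 mGal
Bouguer slab correction = 0.04193 × 2.46 × 549.0 = 56.63 mGal
Simple Bouguer anomaly = 170.24 − (56.63) = 113.61 mGal
Complete Bouguer anomaly = 113.61 + 5.99 = 119.60 mGal

119.6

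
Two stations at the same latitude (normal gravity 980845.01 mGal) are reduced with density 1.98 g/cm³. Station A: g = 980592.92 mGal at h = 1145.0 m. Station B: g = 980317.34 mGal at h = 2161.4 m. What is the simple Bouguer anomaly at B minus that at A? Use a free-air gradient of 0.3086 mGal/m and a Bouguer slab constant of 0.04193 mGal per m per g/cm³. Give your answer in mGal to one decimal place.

-46.3

Δg_SB(A) = 980592.92 − 980845.01 + 0.3086×1145.0 − 0.04193×1.98×1145.0 = 6.20 mGal
Δg_SB(B) = 980317.34 − 980845.01 + 0.3086×2161.4 − 0.04193×1.98×2161.4 = -40.10 mGal
Difference = -40.10 − (6.20) = -46.30 mGal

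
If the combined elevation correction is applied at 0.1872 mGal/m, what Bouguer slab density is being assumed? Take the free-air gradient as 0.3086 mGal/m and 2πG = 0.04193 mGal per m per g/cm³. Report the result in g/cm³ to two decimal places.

0.1872 = 0.3086 − 0.04193 × ρ
ρ = (0.3086 − 0.1872) / 0.04193 = 2.90 g/cm³

2.90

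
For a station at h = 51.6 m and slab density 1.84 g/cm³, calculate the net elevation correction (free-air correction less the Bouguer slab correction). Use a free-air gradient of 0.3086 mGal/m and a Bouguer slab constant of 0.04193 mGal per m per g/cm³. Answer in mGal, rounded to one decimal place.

11.9

Combined gradient = 0.3086 − 0.04193 × 1.84 = 0.2314488 mGal/m
Combined elevation correction = 0.2314488 × 51.6 = 11.9 mGal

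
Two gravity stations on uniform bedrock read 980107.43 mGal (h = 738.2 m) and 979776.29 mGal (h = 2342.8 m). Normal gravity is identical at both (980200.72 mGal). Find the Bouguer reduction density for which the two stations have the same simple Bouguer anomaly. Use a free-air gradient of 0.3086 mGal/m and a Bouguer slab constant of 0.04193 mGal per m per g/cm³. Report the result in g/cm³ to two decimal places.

2.44

Δg_obs = 979776.29 − 980107.43 = -331.14 mGal over Δh = 2342.8 − 738.2 = 1604.6 m
Equal Bouguer anomalies ⇒ Δg_obs + (0.3086 − 0.04193ρ)·Δh = 0
0.3086 − 0.04193ρ = −Δg_obs/Δh = 0.20637
ρ = (0.3086 − 0.20637) / 0.04193 = 2.44 g/cm³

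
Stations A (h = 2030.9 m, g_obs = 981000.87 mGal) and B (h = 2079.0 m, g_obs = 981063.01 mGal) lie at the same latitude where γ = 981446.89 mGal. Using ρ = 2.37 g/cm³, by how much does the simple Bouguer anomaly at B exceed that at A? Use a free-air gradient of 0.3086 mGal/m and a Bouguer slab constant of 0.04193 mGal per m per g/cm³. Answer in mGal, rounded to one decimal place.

72.2

Δg_SB(A) = 981000.87 − 981446.89 + 0.3086×2030.9 − 0.04193×2.37×2030.9 = -21.10 mGal
Δg_SB(B) = 981063.01 − 981446.89 + 0.3086×2079.0 − 0.04193×2.37×2079.0 = 51.10 mGal
Difference = 51.10 − (-21.10) = 72.20 mGal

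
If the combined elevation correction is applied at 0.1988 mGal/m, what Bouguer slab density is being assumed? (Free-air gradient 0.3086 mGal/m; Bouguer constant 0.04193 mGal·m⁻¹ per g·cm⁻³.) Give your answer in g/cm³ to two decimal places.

0.1988 = 0.3086 − 0.04193 × ρ
ρ = (0.3086 − 0.1988) / 0.04193 = 2.62 g/cm³

2.62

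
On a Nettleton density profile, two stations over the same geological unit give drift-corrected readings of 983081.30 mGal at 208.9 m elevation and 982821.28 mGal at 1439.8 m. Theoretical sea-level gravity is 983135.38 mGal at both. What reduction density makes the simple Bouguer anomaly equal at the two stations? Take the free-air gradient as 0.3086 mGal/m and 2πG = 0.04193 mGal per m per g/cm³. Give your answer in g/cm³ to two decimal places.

Δg_obs = 982821.28 − 983081.30 = -260.02 mGal over Δh = 1439.8 − 208.9 = 1230.9 m
Equal Bouguer anomalies ⇒ Δg_obs + (0.3086 − 0.04193ρ)·Δh = 0
0.3086 − 0.04193ρ = −Δg_obs/Δh = 0.21124
ρ = (0.3086 − 0.21124) / 0.04193 = 2.32 g/cm³

2.32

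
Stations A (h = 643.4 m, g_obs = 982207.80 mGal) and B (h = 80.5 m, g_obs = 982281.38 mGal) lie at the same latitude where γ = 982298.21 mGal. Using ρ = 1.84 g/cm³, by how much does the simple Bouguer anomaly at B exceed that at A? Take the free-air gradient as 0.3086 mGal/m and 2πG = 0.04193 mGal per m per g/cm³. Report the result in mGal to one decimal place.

Δg_SB(A) = 982207.80 − 982298.21 + 0.3086×643.4 − 0.04193×1.84×643.4 = 58.50 mGal
Δg_SB(B) = 982281.38 − 982298.21 + 0.3086×80.5 − 0.04193×1.84×80.5 = 1.80 mGal
Difference = 1.80 − (58.50) = -56.70 mGal

-56.7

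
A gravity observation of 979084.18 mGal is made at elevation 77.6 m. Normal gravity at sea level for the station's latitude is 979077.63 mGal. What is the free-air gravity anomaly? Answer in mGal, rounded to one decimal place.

Free-air correction = 0.3086 × 77.6 = 23.95 mGal
Free-air anomaly = 979084.18 − 979077.63 + (23.95) = 30.50 mGal

30.5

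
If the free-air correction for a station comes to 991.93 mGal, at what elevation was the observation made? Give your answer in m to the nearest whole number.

3214

h = 991.93 / 0.3086 = 3214.29 m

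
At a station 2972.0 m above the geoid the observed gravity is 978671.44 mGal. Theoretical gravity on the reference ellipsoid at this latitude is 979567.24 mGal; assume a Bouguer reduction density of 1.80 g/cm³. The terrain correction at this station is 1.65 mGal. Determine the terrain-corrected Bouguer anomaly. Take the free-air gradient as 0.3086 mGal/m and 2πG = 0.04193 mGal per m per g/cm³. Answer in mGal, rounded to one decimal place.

Free-air correction = 0.3086 × 2972.0 = 917.16 mGal
Free-air anomaly = 978671.44 − 979567.24 + (917.16) = 21.36 mGal
Bouguer slab correction = 0.04193 × 1.80 × 2972.0 = 224.31 mGal
Simple Bouguer anomaly = 21.36 − (224.31) = -202.95 mGal
Complete Bouguer anomaly = -202.95 + 1.65 = -201.30 mGal

-201.3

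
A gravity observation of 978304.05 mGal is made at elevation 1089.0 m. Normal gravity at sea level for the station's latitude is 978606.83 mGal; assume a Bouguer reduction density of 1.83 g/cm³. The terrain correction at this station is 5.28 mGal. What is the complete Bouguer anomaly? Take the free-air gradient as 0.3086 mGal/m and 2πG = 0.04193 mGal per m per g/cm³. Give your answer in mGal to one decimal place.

Free-air correction = 0.3086 × 1089.0 = 336.07 mGal
Free-air anomaly = 978304.05 − 978606.83 + (336.07) = 33.29 mGal
Bouguer slab correction = 0.04193 × 1.83 × 1089.0 = 83.56 mGal
Simple Bouguer anomaly = 33.29 − (83.56) = -50.27 mGal
Complete Bouguer anomaly = -50.27 + 5.28 = -44.99 mGal

-45.0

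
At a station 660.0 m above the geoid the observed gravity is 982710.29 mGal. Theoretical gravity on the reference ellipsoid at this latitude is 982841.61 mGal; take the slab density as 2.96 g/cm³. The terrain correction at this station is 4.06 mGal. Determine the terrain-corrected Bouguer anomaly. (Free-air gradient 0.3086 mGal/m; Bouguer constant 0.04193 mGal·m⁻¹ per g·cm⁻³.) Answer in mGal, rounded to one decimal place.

Free-air correction = 0.3086 × 660.0 = 203.68 mGal
Free-air anomaly = 982710.29 − 982841.61 + (203.68) = 72.36 mGal
Bouguer slab correction = 0.04193 × 2.96 × 660.0 = 81.91 mGal
Simple Bouguer anomaly = 72.36 − (81.91) = -9.55 mGal
Complete Bouguer anomaly = -9.55 + 4.06 = -5.49 mGal

-5.5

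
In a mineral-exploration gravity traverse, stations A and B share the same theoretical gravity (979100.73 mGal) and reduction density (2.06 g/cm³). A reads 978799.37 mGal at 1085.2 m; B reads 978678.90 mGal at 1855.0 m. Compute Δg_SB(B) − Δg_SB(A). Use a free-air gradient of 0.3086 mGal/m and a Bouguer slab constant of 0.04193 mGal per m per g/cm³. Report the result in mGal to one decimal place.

50.6

Δg_SB(A) = 978799.37 − 979100.73 + 0.3086×1085.2 − 0.04193×2.06×1085.2 = -60.20 mGal
Δg_SB(B) = 978678.90 − 979100.73 + 0.3086×1855.0 − 0.04193×2.06×1855.0 = -9.60 mGal
Difference = -9.60 − (-60.20) = 50.60 mGal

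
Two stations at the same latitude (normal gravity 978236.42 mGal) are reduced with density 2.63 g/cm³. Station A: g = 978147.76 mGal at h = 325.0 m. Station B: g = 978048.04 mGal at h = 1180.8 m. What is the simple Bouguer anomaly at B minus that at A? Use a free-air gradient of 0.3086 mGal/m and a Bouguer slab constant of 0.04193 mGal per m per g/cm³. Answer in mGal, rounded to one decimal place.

70.0

Δg_SB(A) = 978147.76 − 978236.42 + 0.3086×325.0 − 0.04193×2.63×325.0 = -24.20 mGal
Δg_SB(B) = 978048.04 − 978236.42 + 0.3086×1180.8 − 0.04193×2.63×1180.8 = 45.80 mGal
Difference = 45.80 − (-24.20) = 70.00 mGal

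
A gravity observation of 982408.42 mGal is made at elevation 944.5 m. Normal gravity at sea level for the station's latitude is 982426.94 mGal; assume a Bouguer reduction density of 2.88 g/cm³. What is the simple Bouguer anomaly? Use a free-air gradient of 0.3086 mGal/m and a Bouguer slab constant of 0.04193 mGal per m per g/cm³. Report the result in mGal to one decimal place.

Free-air correction = 0.3086 × 944.5 = 291.47 mGal
Free-air anomaly = 982408.42 − 982426.94 + (291.47) = 272.95 mGal
Bouguer slab correction = 0.04193 × 2.88 × 944.5 = 114.06 mGal
Simple Bouguer anomaly = 272.95 − (114.06) = 158.89 mGal

158.9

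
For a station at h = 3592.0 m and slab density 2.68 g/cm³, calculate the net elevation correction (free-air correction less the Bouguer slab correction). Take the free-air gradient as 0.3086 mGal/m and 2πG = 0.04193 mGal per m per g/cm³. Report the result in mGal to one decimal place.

704.8

Combined gradient = 0.3086 − 0.04193 × 2.68 = 0.1962276 mGal/m
Combined elevation correction = 0.1962276 × 3592.0 = 704.8 mGal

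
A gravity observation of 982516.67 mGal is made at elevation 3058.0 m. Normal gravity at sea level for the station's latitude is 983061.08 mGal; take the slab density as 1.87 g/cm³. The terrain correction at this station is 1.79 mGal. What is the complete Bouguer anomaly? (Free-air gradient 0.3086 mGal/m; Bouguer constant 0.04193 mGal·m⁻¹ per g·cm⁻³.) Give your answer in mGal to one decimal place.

Free-air correction = 0.3086 × 3058.0 = 943.70 mGal
Free-air anomaly = 982516.67 − 983061.08 + (943.70) = 399.29 mGal
Bouguer slab correction = 0.04193 × 1.87 × 3058.0 = 239.78 mGal
Simple Bouguer anomaly = 399.29 − (239.78) = 159.51 mGal
Complete Bouguer anomaly = 159.51 + 1.79 = 161.30 mGal

161.3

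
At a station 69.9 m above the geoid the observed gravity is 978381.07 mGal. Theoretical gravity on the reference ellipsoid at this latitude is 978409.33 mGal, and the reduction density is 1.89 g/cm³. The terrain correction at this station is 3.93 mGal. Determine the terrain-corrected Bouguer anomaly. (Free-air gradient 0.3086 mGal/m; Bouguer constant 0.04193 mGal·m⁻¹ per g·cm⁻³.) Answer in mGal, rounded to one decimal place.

-8.3

Free-air correction = 0.3086 × 69.9 = 21.57 mGal
Free-air anomaly = 978381.07 − 978409.33 + (21.57) = -6.69 mGal
Bouguer slab correction = 0.04193 × 1.89 × 69.9 = 5.54 mGal
Simple Bouguer anomaly = -6.69 − (5.54) = -12.23 mGal
Complete Bouguer anomaly = -12.23 + 3.93 = -8.30 mGal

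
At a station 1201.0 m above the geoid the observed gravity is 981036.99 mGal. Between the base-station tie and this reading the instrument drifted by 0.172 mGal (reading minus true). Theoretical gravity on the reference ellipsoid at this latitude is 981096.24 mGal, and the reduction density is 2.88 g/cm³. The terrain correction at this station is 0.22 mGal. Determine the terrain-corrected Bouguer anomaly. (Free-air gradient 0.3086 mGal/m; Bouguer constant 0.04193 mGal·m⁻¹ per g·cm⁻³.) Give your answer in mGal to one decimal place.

Drift-corrected reading = 981036.99 − (0.172) = 981036.818 mGal
Free-air correction = 0.3086 × 1201.0 = 370.63 mGal
Free-air anomaly = 981036.818 − 981096.24 + (370.63) = 311.208 mGal
Bouguer slab correction = 0.04193 × 2.88 × 1201.0 = 145.03 mGal
Simple Bouguer anomaly = 311.208 − (145.03) = 166.178 mGal
Complete Bouguer anomaly = 166.178 + 0.22 = 166.398 mGal

166.4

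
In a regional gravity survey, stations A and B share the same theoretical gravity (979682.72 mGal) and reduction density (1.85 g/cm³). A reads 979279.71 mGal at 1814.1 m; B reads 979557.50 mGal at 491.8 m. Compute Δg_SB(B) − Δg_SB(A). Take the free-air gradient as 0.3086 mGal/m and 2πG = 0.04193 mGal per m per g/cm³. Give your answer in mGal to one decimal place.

-27.7

Δg_SB(A) = 979279.71 − 979682.72 + 0.3086×1814.1 − 0.04193×1.85×1814.1 = 16.10 mGal
Δg_SB(B) = 979557.50 − 979682.72 + 0.3086×491.8 − 0.04193×1.85×491.8 = -11.60 mGal
Difference = -11.60 − (16.10) = -27.70 mGal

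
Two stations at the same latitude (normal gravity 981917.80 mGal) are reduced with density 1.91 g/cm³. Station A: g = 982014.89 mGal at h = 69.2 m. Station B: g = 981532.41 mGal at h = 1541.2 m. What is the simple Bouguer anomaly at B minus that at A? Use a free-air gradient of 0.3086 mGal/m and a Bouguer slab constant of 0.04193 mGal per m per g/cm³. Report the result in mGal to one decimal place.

-146.1

Δg_SB(A) = 982014.89 − 981917.80 + 0.3086×69.2 − 0.04193×1.91×69.2 = 112.90 mGal
Δg_SB(B) = 981532.41 − 981917.80 + 0.3086×1541.2 − 0.04193×1.91×1541.2 = -33.20 mGal
Difference = -33.20 − (112.90) = -146.10 mGal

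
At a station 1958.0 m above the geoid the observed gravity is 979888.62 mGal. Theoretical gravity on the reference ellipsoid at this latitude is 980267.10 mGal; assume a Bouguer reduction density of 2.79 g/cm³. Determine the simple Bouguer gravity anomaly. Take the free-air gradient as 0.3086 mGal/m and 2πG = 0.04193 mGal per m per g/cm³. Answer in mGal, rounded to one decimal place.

-3.3

Free-air correction = 0.3086 × 1958.0 = 604.24 mGal
Free-air anomaly = 979888.62 − 980267.10 + (604.24) = 225.76 mGal
Bouguer slab correction = 0.04193 × 2.79 × 1958.0 = 229.06 mGal
Simple Bouguer anomaly = 225.76 − (229.06) = -3.30 mGal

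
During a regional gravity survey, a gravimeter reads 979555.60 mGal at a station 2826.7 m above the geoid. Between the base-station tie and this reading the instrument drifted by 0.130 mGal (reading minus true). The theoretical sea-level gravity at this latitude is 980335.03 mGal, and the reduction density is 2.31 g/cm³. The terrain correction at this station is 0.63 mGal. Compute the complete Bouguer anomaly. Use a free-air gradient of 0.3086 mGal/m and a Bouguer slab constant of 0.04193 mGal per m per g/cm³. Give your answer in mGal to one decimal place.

-180.4

Drift-corrected reading = 979555.60 − (0.130) = 979555.470 mGal
Free-air correction = 0.3086 × 2826.7 = 872.32 mGal
Free-air anomaly = 979555.470 − 980335.03 + (872.32) = 92.760 mGal
Bouguer slab correction = 0.04193 × 2.31 × 2826.7 = 273.79 mGal
Simple Bouguer anomaly = 92.760 − (273.79) = -181.030 mGal
Complete Bouguer anomaly = -181.030 + 0.63 = -180.400 mGal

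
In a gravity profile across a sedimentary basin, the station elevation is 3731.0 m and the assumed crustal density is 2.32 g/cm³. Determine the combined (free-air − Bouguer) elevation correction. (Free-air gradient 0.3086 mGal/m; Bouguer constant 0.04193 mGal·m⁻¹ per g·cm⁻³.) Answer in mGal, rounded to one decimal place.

Combined gradient = 0.3086 − 0.04193 × 2.32 = 0.2113224 mGal/m
Combined elevation correction = 0.2113224 × 3731.0 = 788.4 mGal

788.4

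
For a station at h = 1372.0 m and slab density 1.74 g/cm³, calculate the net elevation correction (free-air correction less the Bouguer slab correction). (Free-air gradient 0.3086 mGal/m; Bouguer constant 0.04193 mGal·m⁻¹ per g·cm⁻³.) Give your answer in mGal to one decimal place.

323.3

Combined gradient = 0.3086 − 0.04193 × 1.74 = 0.2356418 mGal/m
Combined elevation correction = 0.2356418 × 1372.0 = 323.3 mGal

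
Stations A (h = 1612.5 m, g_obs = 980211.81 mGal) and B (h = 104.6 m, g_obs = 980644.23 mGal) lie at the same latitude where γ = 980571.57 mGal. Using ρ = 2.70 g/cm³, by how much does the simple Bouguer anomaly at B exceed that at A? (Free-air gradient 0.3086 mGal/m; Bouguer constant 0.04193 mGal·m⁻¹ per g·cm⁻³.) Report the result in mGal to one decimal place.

Δg_SB(A) = 980211.81 − 980571.57 + 0.3086×1612.5 − 0.04193×2.70×1612.5 = -44.70 mGal
Δg_SB(B) = 980644.23 − 980571.57 + 0.3086×104.6 − 0.04193×2.70×104.6 = 93.10 mGal
Difference = 93.10 − (-44.70) = 137.80 mGal

137.8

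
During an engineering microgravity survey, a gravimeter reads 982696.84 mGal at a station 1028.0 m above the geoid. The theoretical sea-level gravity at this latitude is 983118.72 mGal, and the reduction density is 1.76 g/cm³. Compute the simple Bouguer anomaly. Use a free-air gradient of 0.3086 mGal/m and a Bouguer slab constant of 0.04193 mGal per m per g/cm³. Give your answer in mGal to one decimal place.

-180.5

Free-air correction = 0.3086 × 1028.0 = 317.24 mGal
Free-air anomaly = 982696.84 − 983118.72 + (317.24) = -104.64 mGal
Bouguer slab correction = 0.04193 × 1.76 × 1028.0 = 75.86 mGal
Simple Bouguer anomaly = -104.64 − (75.86) = -180.50 mGal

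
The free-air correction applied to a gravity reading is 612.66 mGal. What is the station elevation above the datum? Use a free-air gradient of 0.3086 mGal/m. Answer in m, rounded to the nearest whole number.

h = 612.66 / 0.3086 = 1985.29 m

1985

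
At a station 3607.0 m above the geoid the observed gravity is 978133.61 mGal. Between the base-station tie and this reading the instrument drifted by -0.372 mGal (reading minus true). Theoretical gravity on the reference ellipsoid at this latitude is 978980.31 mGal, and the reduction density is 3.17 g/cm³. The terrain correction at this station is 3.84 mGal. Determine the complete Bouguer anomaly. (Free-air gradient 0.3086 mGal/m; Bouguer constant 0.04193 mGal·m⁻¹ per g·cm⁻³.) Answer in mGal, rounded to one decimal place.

-208.8

Drift-corrected reading = 978133.61 − (-0.372) = 978133.982 mGal
Free-air correction = 0.3086 × 3607.0 = 1113.12 mGal
Free-air anomaly = 978133.982 − 978980.31 + (1113.12) = 266.792 mGal
Bouguer slab correction = 0.04193 × 3.17 × 3607.0 = 479.44 mGal
Simple Bouguer anomaly = 266.792 − (479.44) = -212.648 mGal
Complete Bouguer anomaly = -212.648 + 3.84 = -208.808 mGal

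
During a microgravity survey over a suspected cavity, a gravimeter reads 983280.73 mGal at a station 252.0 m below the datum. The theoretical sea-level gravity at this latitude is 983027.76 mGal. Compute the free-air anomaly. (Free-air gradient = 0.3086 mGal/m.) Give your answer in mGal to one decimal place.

Free-air correction = 0.3086 × -252.0 = -77.77 mGal
Free-air anomaly = 983280.73 − 983027.76 + (-77.77) = 175.20 mGal

175.2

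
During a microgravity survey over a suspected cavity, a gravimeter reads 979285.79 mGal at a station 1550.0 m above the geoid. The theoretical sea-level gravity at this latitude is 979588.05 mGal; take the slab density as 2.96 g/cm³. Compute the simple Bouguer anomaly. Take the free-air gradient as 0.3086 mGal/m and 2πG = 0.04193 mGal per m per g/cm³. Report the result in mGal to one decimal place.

Free-air correction = 0.3086 × 1550.0 = 478.33 mGal
Free-air anomaly = 979285.79 − 979588.05 + (478.33) = 176.07 mGal
Bouguer slab correction = 0.04193 × 2.96 × 1550.0 = 192.37 mGal
Simple Bouguer anomaly = 176.07 − (192.37) = -16.30 mGal

-16.3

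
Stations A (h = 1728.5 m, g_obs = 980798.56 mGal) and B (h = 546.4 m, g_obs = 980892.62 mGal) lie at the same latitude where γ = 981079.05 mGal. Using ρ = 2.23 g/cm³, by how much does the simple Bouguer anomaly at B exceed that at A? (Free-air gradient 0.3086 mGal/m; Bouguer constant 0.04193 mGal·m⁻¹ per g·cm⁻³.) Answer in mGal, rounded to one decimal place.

-160.2

Δg_SB(A) = 980798.56 − 981079.05 + 0.3086×1728.5 − 0.04193×2.23×1728.5 = 91.30 mGal
Δg_SB(B) = 980892.62 − 981079.05 + 0.3086×546.4 − 0.04193×2.23×546.4 = -68.90 mGal
Difference = -68.90 − (91.30) = -160.20 mGal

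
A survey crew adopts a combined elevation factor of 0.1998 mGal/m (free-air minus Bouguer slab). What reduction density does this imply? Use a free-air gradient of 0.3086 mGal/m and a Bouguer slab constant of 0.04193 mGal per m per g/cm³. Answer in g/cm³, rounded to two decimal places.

0.1998 = 0.3086 − 0.04193 × ρ
ρ = (0.3086 − 0.1998) / 0.04193 = 2.59 g/cm³

2.59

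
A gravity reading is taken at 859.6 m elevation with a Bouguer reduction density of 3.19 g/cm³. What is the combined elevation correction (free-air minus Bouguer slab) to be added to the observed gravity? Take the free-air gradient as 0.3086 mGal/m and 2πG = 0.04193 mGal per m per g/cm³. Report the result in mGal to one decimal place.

Combined gradient = 0.3086 − 0.04193 × 3.19 = 0.1748433 mGal/m
Combined elevation correction = 0.1748433 × 859.6 = 150.3 mGal

150.3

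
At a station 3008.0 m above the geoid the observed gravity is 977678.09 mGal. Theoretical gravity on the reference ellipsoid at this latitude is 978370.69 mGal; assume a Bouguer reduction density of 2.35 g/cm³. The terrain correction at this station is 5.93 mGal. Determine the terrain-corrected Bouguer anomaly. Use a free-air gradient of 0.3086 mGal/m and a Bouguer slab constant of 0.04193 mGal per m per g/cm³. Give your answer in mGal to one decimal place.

Free-air correction = 0.3086 × 3008.0 = 928.27 mGal
Free-air anomaly = 977678.09 − 978370.69 + (928.27) = 235.67 mGal
Bouguer slab correction = 0.04193 × 2.35 × 3008.0 = 296.39 mGal
Simple Bouguer anomaly = 235.67 − (296.39) = -60.72 mGal
Complete Bouguer anomaly = -60.72 + 5.93 = -54.79 mGal

-54.8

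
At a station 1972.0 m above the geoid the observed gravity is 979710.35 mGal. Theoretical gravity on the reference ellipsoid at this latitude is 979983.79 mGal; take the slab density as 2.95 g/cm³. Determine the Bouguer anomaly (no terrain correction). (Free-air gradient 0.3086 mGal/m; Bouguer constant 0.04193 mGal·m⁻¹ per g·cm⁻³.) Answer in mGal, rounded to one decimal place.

Free-air correction = 0.3086 × 1972.0 = 608.56 mGal
Free-air anomaly = 979710.35 − 979983.79 + (608.56) = 335.12 mGal
Bouguer slab correction = 0.04193 × 2.95 × 1972.0 = 243.92 mGal
Simple Bouguer anomaly = 335.12 − (243.92) = 91.20 mGal

91.2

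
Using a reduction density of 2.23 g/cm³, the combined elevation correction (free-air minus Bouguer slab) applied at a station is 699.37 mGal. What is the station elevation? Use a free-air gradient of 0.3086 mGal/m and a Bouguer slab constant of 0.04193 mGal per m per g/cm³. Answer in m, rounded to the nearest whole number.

3251

Combined gradient = 0.3086 − 0.04193 × 2.23 = 0.2150961 mGal/m
h = 699.37 / 0.2150961 = 3251.43 m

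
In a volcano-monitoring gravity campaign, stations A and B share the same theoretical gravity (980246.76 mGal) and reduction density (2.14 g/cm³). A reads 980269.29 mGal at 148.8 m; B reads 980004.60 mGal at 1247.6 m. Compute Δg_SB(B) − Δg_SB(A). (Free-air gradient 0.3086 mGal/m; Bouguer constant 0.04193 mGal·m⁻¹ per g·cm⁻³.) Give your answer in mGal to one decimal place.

Δg_SB(A) = 980269.29 − 980246.76 + 0.3086×148.8 − 0.04193×2.14×148.8 = 55.10 mGal
Δg_SB(B) = 980004.60 − 980246.76 + 0.3086×1247.6 − 0.04193×2.14×1247.6 = 30.90 mGal
Difference = 30.90 − (55.10) = -24.20 mGal

-24.2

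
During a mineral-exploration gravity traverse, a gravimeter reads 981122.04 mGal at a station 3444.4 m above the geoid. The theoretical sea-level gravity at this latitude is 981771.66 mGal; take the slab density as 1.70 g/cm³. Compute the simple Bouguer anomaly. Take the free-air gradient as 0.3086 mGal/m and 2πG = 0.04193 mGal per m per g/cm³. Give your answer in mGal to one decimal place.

167.8

Free-air correction = 0.3086 × 3444.4 = 1062.94 mGal
Free-air anomaly = 981122.04 − 981771.66 + (1062.94) = 413.32 mGal
Bouguer slab correction = 0.04193 × 1.70 × 3444.4 = 245.52 mGal
Simple Bouguer anomaly = 413.32 − (245.52) = 167.80 mGal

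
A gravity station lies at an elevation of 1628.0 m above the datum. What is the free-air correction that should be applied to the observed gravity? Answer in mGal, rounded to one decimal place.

Free-air correction = 0.3086 × 1628.0 = 502.4 mGal

502.4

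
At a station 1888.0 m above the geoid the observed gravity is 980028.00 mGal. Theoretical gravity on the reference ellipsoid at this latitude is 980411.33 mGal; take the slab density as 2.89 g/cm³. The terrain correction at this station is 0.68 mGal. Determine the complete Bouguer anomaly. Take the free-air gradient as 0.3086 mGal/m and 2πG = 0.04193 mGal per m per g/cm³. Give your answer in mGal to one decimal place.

-28.8

Free-air correction = 0.3086 × 1888.0 = 582.64 mGal
Free-air anomaly = 980028.00 − 980411.33 + (582.64) = 199.31 mGal
Bouguer slab correction = 0.04193 × 2.89 × 1888.0 = 228.78 mGal
Simple Bouguer anomaly = 199.31 − (228.78) = -29.47 mGal
Complete Bouguer anomaly = -29.47 + 0.68 = -28.79 mGal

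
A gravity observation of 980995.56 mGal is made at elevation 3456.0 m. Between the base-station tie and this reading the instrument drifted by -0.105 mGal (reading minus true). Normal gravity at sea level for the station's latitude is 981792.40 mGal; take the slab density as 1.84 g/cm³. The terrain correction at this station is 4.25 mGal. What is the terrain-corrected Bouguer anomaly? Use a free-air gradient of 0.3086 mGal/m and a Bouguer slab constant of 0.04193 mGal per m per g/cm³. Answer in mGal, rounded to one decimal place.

Drift-corrected reading = 980995.56 − (-0.105) = 980995.665 mGal
Free-air correction = 0.3086 × 3456.0 = 1066.52 mGal
Free-air anomaly = 980995.665 − 981792.40 + (1066.52) = 269.785 mGal
Bouguer slab correction = 0.04193 × 1.84 × 3456.0 = 266.63 mGal
Simple Bouguer anomaly = 269.785 − (266.63) = 3.155 mGal
Complete Bouguer anomaly = 3.155 + 4.25 = 7.405 mGal

7.4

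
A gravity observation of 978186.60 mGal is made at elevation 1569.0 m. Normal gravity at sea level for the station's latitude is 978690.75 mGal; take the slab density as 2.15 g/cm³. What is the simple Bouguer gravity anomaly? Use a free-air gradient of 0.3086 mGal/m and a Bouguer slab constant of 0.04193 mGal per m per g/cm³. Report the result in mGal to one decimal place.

Free-air correction = 0.3086 × 1569.0 = 484.19 mGal
Free-air anomaly = 978186.60 − 978690.75 + (484.19) = -19.96 mGal
Bouguer slab correction = 0.04193 × 2.15 × 1569.0 = 141.44 mGal
Simple Bouguer anomaly = -19.96 − (141.44) = -161.40 mGal

-161.4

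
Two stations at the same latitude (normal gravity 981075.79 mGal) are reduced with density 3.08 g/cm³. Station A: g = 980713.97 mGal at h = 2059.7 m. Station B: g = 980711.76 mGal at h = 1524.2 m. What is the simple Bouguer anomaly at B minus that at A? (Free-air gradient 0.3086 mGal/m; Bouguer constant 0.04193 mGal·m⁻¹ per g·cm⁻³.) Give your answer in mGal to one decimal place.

Δg_SB(A) = 980713.97 − 981075.79 + 0.3086×2059.7 − 0.04193×3.08×2059.7 = 7.80 mGal
Δg_SB(B) = 980711.76 − 981075.79 + 0.3086×1524.2 − 0.04193×3.08×1524.2 = -90.50 mGal
Difference = -90.50 − (7.80) = -98.30 mGal

-98.3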